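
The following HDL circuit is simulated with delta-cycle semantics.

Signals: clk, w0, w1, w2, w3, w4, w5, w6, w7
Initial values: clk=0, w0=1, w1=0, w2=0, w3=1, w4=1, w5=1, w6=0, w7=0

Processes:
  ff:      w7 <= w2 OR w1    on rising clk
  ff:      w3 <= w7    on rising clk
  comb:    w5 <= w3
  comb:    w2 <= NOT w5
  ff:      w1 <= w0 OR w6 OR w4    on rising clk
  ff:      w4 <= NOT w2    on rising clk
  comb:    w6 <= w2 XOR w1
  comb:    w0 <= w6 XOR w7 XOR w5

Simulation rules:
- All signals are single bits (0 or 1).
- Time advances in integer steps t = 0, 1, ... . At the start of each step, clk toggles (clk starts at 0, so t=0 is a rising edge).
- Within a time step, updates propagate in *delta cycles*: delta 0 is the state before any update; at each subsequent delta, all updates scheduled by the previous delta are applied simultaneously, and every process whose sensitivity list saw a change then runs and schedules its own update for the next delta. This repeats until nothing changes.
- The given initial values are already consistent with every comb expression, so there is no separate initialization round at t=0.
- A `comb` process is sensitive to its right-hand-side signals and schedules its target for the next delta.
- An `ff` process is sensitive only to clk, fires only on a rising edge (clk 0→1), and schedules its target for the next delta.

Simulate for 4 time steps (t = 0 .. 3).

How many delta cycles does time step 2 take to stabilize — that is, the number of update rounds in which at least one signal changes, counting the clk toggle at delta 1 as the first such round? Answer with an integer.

t0.Δ0 w4=1 w3=1 w0=1 clk=0 w6=0 w1=0 w5=1 w2=0 w7=0
t0.Δ1 w4=1 w3=1 w0=1 clk=1 w6=0 w1=0 w5=1 w2=0 w7=0
t0.Δ2 w4=1 w3=0 w0=1 clk=1 w6=0 w1=1 w5=1 w2=0 w7=0
t0.Δ3 w4=1 w3=0 w0=1 clk=1 w6=1 w1=1 w5=0 w2=0 w7=0
t0.Δ4 w4=1 w3=0 w0=1 clk=1 w6=1 w1=1 w5=0 w2=1 w7=0
t0.Δ5 w4=1 w3=0 w0=1 clk=1 w6=0 w1=1 w5=0 w2=1 w7=0
t0.Δ6 w4=1 w3=0 w0=0 clk=1 w6=0 w1=1 w5=0 w2=1 w7=0
t1.Δ0 w4=1 w3=0 w0=0 clk=1 w6=0 w1=1 w5=0 w2=1 w7=0
t1.Δ1 w4=1 w3=0 w0=0 clk=0 w6=0 w1=1 w5=0 w2=1 w7=0
t2.Δ0 w4=1 w3=0 w0=0 clk=0 w6=0 w1=1 w5=0 w2=1 w7=0
t2.Δ1 w4=1 w3=0 w0=0 clk=1 w6=0 w1=1 w5=0 w2=1 w7=0
t2.Δ2 w4=0 w3=0 w0=0 clk=1 w6=0 w1=1 w5=0 w2=1 w7=1
t2.Δ3 w4=0 w3=0 w0=1 clk=1 w6=0 w1=1 w5=0 w2=1 w7=1
t3.Δ0 w4=0 w3=0 w0=1 clk=1 w6=0 w1=1 w5=0 w2=1 w7=1
t3.Δ1 w4=0 w3=0 w0=1 clk=0 w6=0 w1=1 w5=0 w2=1 w7=1

3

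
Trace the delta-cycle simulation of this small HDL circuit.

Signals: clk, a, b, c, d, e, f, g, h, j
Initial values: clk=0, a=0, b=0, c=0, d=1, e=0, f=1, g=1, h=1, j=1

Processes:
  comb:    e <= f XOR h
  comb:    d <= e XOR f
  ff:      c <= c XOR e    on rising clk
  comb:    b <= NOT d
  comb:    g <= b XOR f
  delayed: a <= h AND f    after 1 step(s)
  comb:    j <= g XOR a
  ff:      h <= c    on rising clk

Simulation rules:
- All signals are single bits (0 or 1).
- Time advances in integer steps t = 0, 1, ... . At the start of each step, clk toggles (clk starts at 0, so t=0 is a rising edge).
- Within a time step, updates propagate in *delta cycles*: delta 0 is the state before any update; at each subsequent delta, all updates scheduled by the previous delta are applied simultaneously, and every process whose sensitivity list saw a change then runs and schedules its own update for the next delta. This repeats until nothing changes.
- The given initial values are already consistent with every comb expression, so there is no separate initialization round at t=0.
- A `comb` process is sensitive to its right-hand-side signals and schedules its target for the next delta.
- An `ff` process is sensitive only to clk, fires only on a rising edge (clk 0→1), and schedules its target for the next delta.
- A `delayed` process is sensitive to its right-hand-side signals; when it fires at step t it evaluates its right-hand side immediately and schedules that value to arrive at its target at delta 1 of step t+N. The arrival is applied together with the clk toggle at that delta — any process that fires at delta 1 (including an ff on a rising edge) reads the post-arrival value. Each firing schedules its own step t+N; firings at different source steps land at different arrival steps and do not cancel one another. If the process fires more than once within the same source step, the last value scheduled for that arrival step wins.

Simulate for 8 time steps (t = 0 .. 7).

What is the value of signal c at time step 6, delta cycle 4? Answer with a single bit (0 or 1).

0

t0.Δ0 c=0 clk=0 d=1 j=1 a=0 f=1 b=0 g=1 h=1 e=0
t0.Δ1 c=0 clk=1 d=1 j=1 a=0 f=1 b=0 g=1 h=1 e=0
t0.Δ2 c=0 clk=1 d=1 j=1 a=0 f=1 b=0 g=1 h=0 e=0
t0.Δ3 c=0 clk=1 d=1 j=1 a=0 f=1 b=0 g=1 h=0 e=1
t0.Δ4 c=0 clk=1 d=0 j=1 a=0 f=1 b=0 g=1 h=0 e=1
t0.Δ5 c=0 clk=1 d=0 j=1 a=0 f=1 b=1 g=1 h=0 e=1
t0.Δ6 c=0 clk=1 d=0 j=1 a=0 f=1 b=1 g=0 h=0 e=1
t0.Δ7 c=0 clk=1 d=0 j=0 a=0 f=1 b=1 g=0 h=0 e=1
t1.Δ0 c=0 clk=1 d=0 j=0 a=0 f=1 b=1 g=0 h=0 e=1
t1.Δ1 c=0 clk=0 d=0 j=0 a=0 f=1 b=1 g=0 h=0 e=1
t2.Δ0 c=0 clk=0 d=0 j=0 a=0 f=1 b=1 g=0 h=0 e=1
t2.Δ1 c=0 clk=1 d=0 j=0 a=0 f=1 b=1 g=0 h=0 e=1
t2.Δ2 c=1 clk=1 d=0 j=0 a=0 f=1 b=1 g=0 h=0 e=1
t3.Δ0 c=1 clk=1 d=0 j=0 a=0 f=1 b=1 g=0 h=0 e=1
t3.Δ1 c=1 clk=0 d=0 j=0 a=0 f=1 b=1 g=0 h=0 e=1
t4.Δ0 c=1 clk=0 d=0 j=0 a=0 f=1 b=1 g=0 h=0 e=1
t4.Δ1 c=1 clk=1 d=0 j=0 a=0 f=1 b=1 g=0 h=0 e=1
t4.Δ2 c=0 clk=1 d=0 j=0 a=0 f=1 b=1 g=0 h=1 e=1
t4.Δ3 c=0 clk=1 d=0 j=0 a=0 f=1 b=1 g=0 h=1 e=0
t4.Δ4 c=0 clk=1 d=1 j=0 a=0 f=1 b=1 g=0 h=1 e=0
t4.Δ5 c=0 clk=1 d=1 j=0 a=0 f=1 b=0 g=0 h=1 e=0
t4.Δ6 c=0 clk=1 d=1 j=0 a=0 f=1 b=0 g=1 h=1 e=0
t4.Δ7 c=0 clk=1 d=1 j=1 a=0 f=1 b=0 g=1 h=1 e=0
t5.Δ0 c=0 clk=1 d=1 j=1 a=0 f=1 b=0 g=1 h=1 e=0
t5.Δ1 c=0 clk=0 d=1 j=1 a=1 f=1 b=0 g=1 h=1 e=0
t5.Δ2 c=0 clk=0 d=1 j=0 a=1 f=1 b=0 g=1 h=1 e=0
t6.Δ0 c=0 clk=0 d=1 j=0 a=1 f=1 b=0 g=1 h=1 e=0
t6.Δ1 c=0 clk=1 d=1 j=0 a=1 f=1 b=0 g=1 h=1 e=0
t6.Δ2 c=0 clk=1 d=1 j=0 a=1 f=1 b=0 g=1 h=0 e=0
t6.Δ3 c=0 clk=1 d=1 j=0 a=1 f=1 b=0 g=1 h=0 e=1
t6.Δ4 c=0 clk=1 d=0 j=0 a=1 f=1 b=0 g=1 h=0 e=1
t6.Δ5 c=0 clk=1 d=0 j=0 a=1 f=1 b=1 g=1 h=0 e=1
t6.Δ6 c=0 clk=1 d=0 j=0 a=1 f=1 b=1 g=0 h=0 e=1
t6.Δ7 c=0 clk=1 d=0 j=1 a=1 f=1 b=1 g=0 h=0 e=1
t7.Δ0 c=0 clk=1 d=0 j=1 a=1 f=1 b=1 g=0 h=0 e=1
t7.Δ1 c=0 clk=0 d=0 j=1 a=0 f=1 b=1 g=0 h=0 e=1
t7.Δ2 c=0 clk=0 d=0 j=0 a=0 f=1 b=1 g=0 h=0 e=1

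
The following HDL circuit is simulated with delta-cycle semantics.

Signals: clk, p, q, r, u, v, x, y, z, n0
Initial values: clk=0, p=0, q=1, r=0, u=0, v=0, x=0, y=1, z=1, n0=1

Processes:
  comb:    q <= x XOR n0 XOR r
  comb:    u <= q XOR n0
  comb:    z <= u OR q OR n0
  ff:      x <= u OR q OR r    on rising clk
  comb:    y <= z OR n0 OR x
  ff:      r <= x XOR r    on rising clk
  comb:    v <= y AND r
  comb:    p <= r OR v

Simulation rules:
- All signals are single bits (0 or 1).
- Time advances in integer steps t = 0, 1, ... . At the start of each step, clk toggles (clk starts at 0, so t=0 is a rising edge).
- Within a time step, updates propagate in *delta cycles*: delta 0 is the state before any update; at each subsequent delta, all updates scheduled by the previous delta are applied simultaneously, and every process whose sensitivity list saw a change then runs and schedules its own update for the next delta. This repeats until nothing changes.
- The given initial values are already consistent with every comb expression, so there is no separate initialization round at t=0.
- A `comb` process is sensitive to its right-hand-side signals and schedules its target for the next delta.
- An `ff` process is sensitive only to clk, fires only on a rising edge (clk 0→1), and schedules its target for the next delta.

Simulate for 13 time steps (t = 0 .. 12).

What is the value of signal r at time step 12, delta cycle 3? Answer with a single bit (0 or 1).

0

t0.Δ0 n0=1 r=0 v=0 u=0 z=1 q=1 p=0 x=0 clk=0 y=1
t0.Δ1 n0=1 r=0 v=0 u=0 z=1 q=1 p=0 x=0 clk=1 y=1
t0.Δ2 n0=1 r=0 v=0 u=0 z=1 q=1 p=0 x=1 clk=1 y=1
t0.Δ3 n0=1 r=0 v=0 u=0 z=1 q=0 p=0 x=1 clk=1 y=1
t0.Δ4 n0=1 r=0 v=0 u=1 z=1 q=0 p=0 x=1 clk=1 y=1
t1.Δ0 n0=1 r=0 v=0 u=1 z=1 q=0 p=0 x=1 clk=1 y=1
t1.Δ1 n0=1 r=0 v=0 u=1 z=1 q=0 p=0 x=1 clk=0 y=1
t2.Δ0 n0=1 r=0 v=0 u=1 z=1 q=0 p=0 x=1 clk=0 y=1
t2.Δ1 n0=1 r=0 v=0 u=1 z=1 q=0 p=0 x=1 clk=1 y=1
t2.Δ2 n0=1 r=1 v=0 u=1 z=1 q=0 p=0 x=1 clk=1 y=1
t2.Δ3 n0=1 r=1 v=1 u=1 z=1 q=1 p=1 x=1 clk=1 y=1
t2.Δ4 n0=1 r=1 v=1 u=0 z=1 q=1 p=1 x=1 clk=1 y=1
t3.Δ0 n0=1 r=1 v=1 u=0 z=1 q=1 p=1 x=1 clk=1 y=1
t3.Δ1 n0=1 r=1 v=1 u=0 z=1 q=1 p=1 x=1 clk=0 y=1
t4.Δ0 n0=1 r=1 v=1 u=0 z=1 q=1 p=1 x=1 clk=0 y=1
t4.Δ1 n0=1 r=1 v=1 u=0 z=1 q=1 p=1 x=1 clk=1 y=1
t4.Δ2 n0=1 r=0 v=1 u=0 z=1 q=1 p=1 x=1 clk=1 y=1
t4.Δ3 n0=1 r=0 v=0 u=0 z=1 q=0 p=1 x=1 clk=1 y=1
t4.Δ4 n0=1 r=0 v=0 u=1 z=1 q=0 p=0 x=1 clk=1 y=1
t5.Δ0 n0=1 r=0 v=0 u=1 z=1 q=0 p=0 x=1 clk=1 y=1
t5.Δ1 n0=1 r=0 v=0 u=1 z=1 q=0 p=0 x=1 clk=0 y=1
t6.Δ0 n0=1 r=0 v=0 u=1 z=1 q=0 p=0 x=1 clk=0 y=1
t6.Δ1 n0=1 r=0 v=0 u=1 z=1 q=0 p=0 x=1 clk=1 y=1
t6.Δ2 n0=1 r=1 v=0 u=1 z=1 q=0 p=0 x=1 clk=1 y=1
t6.Δ3 n0=1 r=1 v=1 u=1 z=1 q=1 p=1 x=1 clk=1 y=1
t6.Δ4 n0=1 r=1 v=1 u=0 z=1 q=1 p=1 x=1 clk=1 y=1
t7.Δ0 n0=1 r=1 v=1 u=0 z=1 q=1 p=1 x=1 clk=1 y=1
t7.Δ1 n0=1 r=1 v=1 u=0 z=1 q=1 p=1 x=1 clk=0 y=1
t8.Δ0 n0=1 r=1 v=1 u=0 z=1 q=1 p=1 x=1 clk=0 y=1
t8.Δ1 n0=1 r=1 v=1 u=0 z=1 q=1 p=1 x=1 clk=1 y=1
t8.Δ2 n0=1 r=0 v=1 u=0 z=1 q=1 p=1 x=1 clk=1 y=1
t8.Δ3 n0=1 r=0 v=0 u=0 z=1 q=0 p=1 x=1 clk=1 y=1
t8.Δ4 n0=1 r=0 v=0 u=1 z=1 q=0 p=0 x=1 clk=1 y=1
t9.Δ0 n0=1 r=0 v=0 u=1 z=1 q=0 p=0 x=1 clk=1 y=1
t9.Δ1 n0=1 r=0 v=0 u=1 z=1 q=0 p=0 x=1 clk=0 y=1
t10.Δ0 n0=1 r=0 v=0 u=1 z=1 q=0 p=0 x=1 clk=0 y=1
t10.Δ1 n0=1 r=0 v=0 u=1 z=1 q=0 p=0 x=1 clk=1 y=1
t10.Δ2 n0=1 r=1 v=0 u=1 z=1 q=0 p=0 x=1 clk=1 y=1
t10.Δ3 n0=1 r=1 v=1 u=1 z=1 q=1 p=1 x=1 clk=1 y=1
t10.Δ4 n0=1 r=1 v=1 u=0 z=1 q=1 p=1 x=1 clk=1 y=1
t11.Δ0 n0=1 r=1 v=1 u=0 z=1 q=1 p=1 x=1 clk=1 y=1
t11.Δ1 n0=1 r=1 v=1 u=0 z=1 q=1 p=1 x=1 clk=0 y=1
t12.Δ0 n0=1 r=1 v=1 u=0 z=1 q=1 p=1 x=1 clk=0 y=1
t12.Δ1 n0=1 r=1 v=1 u=0 z=1 q=1 p=1 x=1 clk=1 y=1
t12.Δ2 n0=1 r=0 v=1 u=0 z=1 q=1 p=1 x=1 clk=1 y=1
t12.Δ3 n0=1 r=0 v=0 u=0 z=1 q=0 p=1 x=1 clk=1 y=1
t12.Δ4 n0=1 r=0 v=0 u=1 z=1 q=0 p=0 x=1 clk=1 y=1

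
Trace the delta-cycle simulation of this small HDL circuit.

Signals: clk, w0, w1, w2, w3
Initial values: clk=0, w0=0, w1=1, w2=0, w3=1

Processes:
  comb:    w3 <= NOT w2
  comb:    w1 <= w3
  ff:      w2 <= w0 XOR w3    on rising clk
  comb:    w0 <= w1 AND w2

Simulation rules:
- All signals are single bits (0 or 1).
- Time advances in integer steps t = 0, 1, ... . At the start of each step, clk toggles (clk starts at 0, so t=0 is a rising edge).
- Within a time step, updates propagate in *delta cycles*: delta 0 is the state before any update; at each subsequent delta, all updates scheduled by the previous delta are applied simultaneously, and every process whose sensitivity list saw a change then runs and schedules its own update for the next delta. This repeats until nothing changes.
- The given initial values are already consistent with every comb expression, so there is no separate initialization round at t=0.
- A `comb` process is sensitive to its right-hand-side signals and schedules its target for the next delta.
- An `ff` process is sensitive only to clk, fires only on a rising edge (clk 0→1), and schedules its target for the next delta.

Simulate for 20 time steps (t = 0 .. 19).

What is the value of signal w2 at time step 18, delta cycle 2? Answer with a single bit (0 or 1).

t0.Δ0 w3=1 w0=0 w1=1 w2=0 clk=0
t0.Δ1 w3=1 w0=0 w1=1 w2=0 clk=1
t0.Δ2 w3=1 w0=0 w1=1 w2=1 clk=1
t0.Δ3 w3=0 w0=1 w1=1 w2=1 clk=1
t0.Δ4 w3=0 w0=1 w1=0 w2=1 clk=1
t0.Δ5 w3=0 w0=0 w1=0 w2=1 clk=1
t1.Δ0 w3=0 w0=0 w1=0 w2=1 clk=1
t1.Δ1 w3=0 w0=0 w1=0 w2=1 clk=0
t2.Δ0 w3=0 w0=0 w1=0 w2=1 clk=0
t2.Δ1 w3=0 w0=0 w1=0 w2=1 clk=1
t2.Δ2 w3=0 w0=0 w1=0 w2=0 clk=1
t2.Δ3 w3=1 w0=0 w1=0 w2=0 clk=1
t2.Δ4 w3=1 w0=0 w1=1 w2=0 clk=1
t3.Δ0 w3=1 w0=0 w1=1 w2=0 clk=1
t3.Δ1 w3=1 w0=0 w1=1 w2=0 clk=0
t4.Δ0 w3=1 w0=0 w1=1 w2=0 clk=0
t4.Δ1 w3=1 w0=0 w1=1 w2=0 clk=1
t4.Δ2 w3=1 w0=0 w1=1 w2=1 clk=1
t4.Δ3 w3=0 w0=1 w1=1 w2=1 clk=1
t4.Δ4 w3=0 w0=1 w1=0 w2=1 clk=1
t4.Δ5 w3=0 w0=0 w1=0 w2=1 clk=1
t5.Δ0 w3=0 w0=0 w1=0 w2=1 clk=1
t5.Δ1 w3=0 w0=0 w1=0 w2=1 clk=0
t6.Δ0 w3=0 w0=0 w1=0 w2=1 clk=0
t6.Δ1 w3=0 w0=0 w1=0 w2=1 clk=1
t6.Δ2 w3=0 w0=0 w1=0 w2=0 clk=1
t6.Δ3 w3=1 w0=0 w1=0 w2=0 clk=1
t6.Δ4 w3=1 w0=0 w1=1 w2=0 clk=1
t7.Δ0 w3=1 w0=0 w1=1 w2=0 clk=1
t7.Δ1 w3=1 w0=0 w1=1 w2=0 clk=0
t8.Δ0 w3=1 w0=0 w1=1 w2=0 clk=0
t8.Δ1 w3=1 w0=0 w1=1 w2=0 clk=1
t8.Δ2 w3=1 w0=0 w1=1 w2=1 clk=1
t8.Δ3 w3=0 w0=1 w1=1 w2=1 clk=1
t8.Δ4 w3=0 w0=1 w1=0 w2=1 clk=1
t8.Δ5 w3=0 w0=0 w1=0 w2=1 clk=1
t9.Δ0 w3=0 w0=0 w1=0 w2=1 clk=1
t9.Δ1 w3=0 w0=0 w1=0 w2=1 clk=0
t10.Δ0 w3=0 w0=0 w1=0 w2=1 clk=0
t10.Δ1 w3=0 w0=0 w1=0 w2=1 clk=1
t10.Δ2 w3=0 w0=0 w1=0 w2=0 clk=1
t10.Δ3 w3=1 w0=0 w1=0 w2=0 clk=1
t10.Δ4 w3=1 w0=0 w1=1 w2=0 clk=1
t11.Δ0 w3=1 w0=0 w1=1 w2=0 clk=1
t11.Δ1 w3=1 w0=0 w1=1 w2=0 clk=0
t12.Δ0 w3=1 w0=0 w1=1 w2=0 clk=0
t12.Δ1 w3=1 w0=0 w1=1 w2=0 clk=1
t12.Δ2 w3=1 w0=0 w1=1 w2=1 clk=1
t12.Δ3 w3=0 w0=1 w1=1 w2=1 clk=1
t12.Δ4 w3=0 w0=1 w1=0 w2=1 clk=1
t12.Δ5 w3=0 w0=0 w1=0 w2=1 clk=1
t13.Δ0 w3=0 w0=0 w1=0 w2=1 clk=1
t13.Δ1 w3=0 w0=0 w1=0 w2=1 clk=0
t14.Δ0 w3=0 w0=0 w1=0 w2=1 clk=0
t14.Δ1 w3=0 w0=0 w1=0 w2=1 clk=1
t14.Δ2 w3=0 w0=0 w1=0 w2=0 clk=1
t14.Δ3 w3=1 w0=0 w1=0 w2=0 clk=1
t14.Δ4 w3=1 w0=0 w1=1 w2=0 clk=1
t15.Δ0 w3=1 w0=0 w1=1 w2=0 clk=1
t15.Δ1 w3=1 w0=0 w1=1 w2=0 clk=0
t16.Δ0 w3=1 w0=0 w1=1 w2=0 clk=0
t16.Δ1 w3=1 w0=0 w1=1 w2=0 clk=1
t16.Δ2 w3=1 w0=0 w1=1 w2=1 clk=1
t16.Δ3 w3=0 w0=1 w1=1 w2=1 clk=1
t16.Δ4 w3=0 w0=1 w1=0 w2=1 clk=1
t16.Δ5 w3=0 w0=0 w1=0 w2=1 clk=1
t17.Δ0 w3=0 w0=0 w1=0 w2=1 clk=1
t17.Δ1 w3=0 w0=0 w1=0 w2=1 clk=0
t18.Δ0 w3=0 w0=0 w1=0 w2=1 clk=0
t18.Δ1 w3=0 w0=0 w1=0 w2=1 clk=1
t18.Δ2 w3=0 w0=0 w1=0 w2=0 clk=1
t18.Δ3 w3=1 w0=0 w1=0 w2=0 clk=1
t18.Δ4 w3=1 w0=0 w1=1 w2=0 clk=1
t19.Δ0 w3=1 w0=0 w1=1 w2=0 clk=1
t19.Δ1 w3=1 w0=0 w1=1 w2=0 clk=0

0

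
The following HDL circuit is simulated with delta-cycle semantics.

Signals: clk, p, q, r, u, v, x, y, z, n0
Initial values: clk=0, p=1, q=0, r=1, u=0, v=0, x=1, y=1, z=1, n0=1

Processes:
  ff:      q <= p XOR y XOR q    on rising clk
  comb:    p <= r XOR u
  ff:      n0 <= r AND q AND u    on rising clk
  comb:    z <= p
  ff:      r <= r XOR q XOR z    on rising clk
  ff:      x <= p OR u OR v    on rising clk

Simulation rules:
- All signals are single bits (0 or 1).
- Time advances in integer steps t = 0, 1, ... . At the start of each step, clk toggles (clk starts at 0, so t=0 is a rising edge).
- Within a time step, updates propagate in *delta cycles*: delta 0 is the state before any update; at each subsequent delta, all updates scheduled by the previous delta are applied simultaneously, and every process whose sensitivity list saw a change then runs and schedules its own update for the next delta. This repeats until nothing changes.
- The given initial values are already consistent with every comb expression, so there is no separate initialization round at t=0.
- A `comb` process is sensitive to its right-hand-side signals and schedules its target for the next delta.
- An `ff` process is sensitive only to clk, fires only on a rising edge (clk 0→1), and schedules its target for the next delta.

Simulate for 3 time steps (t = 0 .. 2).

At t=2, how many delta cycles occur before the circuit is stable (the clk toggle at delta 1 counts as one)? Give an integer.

2

[bits: n0,v,x,z,y,clk,r,p,q,u]
t=0: Δ0=1011101100 Δ1=1011111100 Δ2=0011110100 Δ3=0011110000 Δ4=0010110000 | 4Δ
t=1: Δ0=0010110000 Δ1=0010100000 | 1Δ
t=2: Δ0=0010100000 Δ1=0010110000 Δ2=0000110010 | 2Δ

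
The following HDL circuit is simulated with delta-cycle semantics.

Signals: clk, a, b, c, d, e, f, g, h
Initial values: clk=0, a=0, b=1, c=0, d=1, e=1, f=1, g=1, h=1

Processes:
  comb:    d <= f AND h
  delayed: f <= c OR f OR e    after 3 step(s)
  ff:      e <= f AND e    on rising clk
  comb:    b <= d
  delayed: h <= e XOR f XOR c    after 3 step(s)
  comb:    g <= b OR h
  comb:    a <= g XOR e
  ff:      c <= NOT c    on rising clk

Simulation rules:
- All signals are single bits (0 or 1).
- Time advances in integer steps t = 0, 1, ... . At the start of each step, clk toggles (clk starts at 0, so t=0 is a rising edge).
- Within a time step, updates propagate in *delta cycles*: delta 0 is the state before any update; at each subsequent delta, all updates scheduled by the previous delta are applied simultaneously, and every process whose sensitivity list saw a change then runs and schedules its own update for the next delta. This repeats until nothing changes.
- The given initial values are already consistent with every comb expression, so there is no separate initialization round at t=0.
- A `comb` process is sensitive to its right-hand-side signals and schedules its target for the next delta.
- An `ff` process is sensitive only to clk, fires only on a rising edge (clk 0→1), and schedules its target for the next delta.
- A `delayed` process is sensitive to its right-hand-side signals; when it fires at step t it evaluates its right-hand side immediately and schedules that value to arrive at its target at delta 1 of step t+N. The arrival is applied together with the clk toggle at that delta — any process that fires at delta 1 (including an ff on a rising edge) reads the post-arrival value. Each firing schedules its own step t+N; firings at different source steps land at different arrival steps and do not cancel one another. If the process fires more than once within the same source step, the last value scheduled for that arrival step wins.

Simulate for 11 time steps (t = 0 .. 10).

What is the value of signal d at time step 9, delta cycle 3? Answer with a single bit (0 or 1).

t=0 Δ0: d=1 a=0 clk=0 f=1 c=0 g=1 e=1 b=1 h=1
  Δ1: clk:0→1
  Δ2: c:0→1
  (2Δ to stable)
t=1 Δ0: d=1 a=0 clk=1 f=1 c=1 g=1 e=1 b=1 h=1
  Δ1: clk:1→0
  (1Δ to stable)
t=2 Δ0: d=1 a=0 clk=0 f=1 c=1 g=1 e=1 b=1 h=1
  Δ1: clk:0→1
  Δ2: c:1→0
  (2Δ to stable)
t=3 Δ0: d=1 a=0 clk=1 f=1 c=0 g=1 e=1 b=1 h=1
  Δ1: clk:1→0
  (1Δ to stable)
t=4 Δ0: d=1 a=0 clk=0 f=1 c=0 g=1 e=1 b=1 h=1
  Δ1: clk:0→1
  Δ2: c:0→1
  (2Δ to stable)
t=5 Δ0: d=1 a=0 clk=1 f=1 c=1 g=1 e=1 b=1 h=1
  Δ1: clk:1→0, h:1→0
  Δ2: d:1→0
  Δ3: b:1→0
  Δ4: g:1→0
  Δ5: a:0→1
  (5Δ to stable)
t=6 Δ0: d=0 a=1 clk=0 f=1 c=1 g=0 e=1 b=0 h=0
  Δ1: clk:0→1
  Δ2: c:1→0
  (2Δ to stable)
t=7 Δ0: d=0 a=1 clk=1 f=1 c=0 g=0 e=1 b=0 h=0
  Δ1: clk:1→0, h:0→1
  Δ2: d:0→1, g:0→1
  Δ3: a:1→0, b:0→1
  (3Δ to stable)
t=8 Δ0: d=1 a=0 clk=0 f=1 c=0 g=1 e=1 b=1 h=1
  Δ1: clk:0→1
  Δ2: c:0→1
  (2Δ to stable)
t=9 Δ0: d=1 a=0 clk=1 f=1 c=1 g=1 e=1 b=1 h=1
  Δ1: clk:1→0, h:1→0
  Δ2: d:1→0
  Δ3: b:1→0
  Δ4: g:1→0
  Δ5: a:0→1
  (5Δ to stable)
t=10 Δ0: d=0 a=1 clk=0 f=1 c=1 g=0 e=1 b=0 h=0
  Δ1: clk:0→1
  Δ2: c:1→0
  (2Δ to stable)

0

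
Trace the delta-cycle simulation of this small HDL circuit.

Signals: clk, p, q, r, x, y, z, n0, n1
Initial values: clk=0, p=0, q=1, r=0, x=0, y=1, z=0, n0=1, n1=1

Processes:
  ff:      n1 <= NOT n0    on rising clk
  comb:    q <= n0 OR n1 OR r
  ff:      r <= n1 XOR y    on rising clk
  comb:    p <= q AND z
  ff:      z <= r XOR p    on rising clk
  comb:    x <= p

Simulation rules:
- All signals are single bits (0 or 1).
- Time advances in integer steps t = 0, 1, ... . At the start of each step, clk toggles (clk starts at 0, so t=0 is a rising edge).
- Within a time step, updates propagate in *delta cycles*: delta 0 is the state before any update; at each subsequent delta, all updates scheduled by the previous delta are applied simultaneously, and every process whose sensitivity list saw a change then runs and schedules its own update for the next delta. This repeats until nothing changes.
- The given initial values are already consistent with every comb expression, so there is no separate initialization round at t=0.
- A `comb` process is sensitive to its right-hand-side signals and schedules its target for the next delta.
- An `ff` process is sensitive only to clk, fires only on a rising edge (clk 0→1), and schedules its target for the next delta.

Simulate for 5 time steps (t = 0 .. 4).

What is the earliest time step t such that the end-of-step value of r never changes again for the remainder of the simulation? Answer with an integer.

t0.Δ0 clk=0 q=1 x=0 n0=1 y=1 n1=1 p=0 r=0 z=0
t0.Δ1 clk=1 q=1 x=0 n0=1 y=1 n1=1 p=0 r=0 z=0
t0.Δ2 clk=1 q=1 x=0 n0=1 y=1 n1=0 p=0 r=0 z=0
t1.Δ0 clk=1 q=1 x=0 n0=1 y=1 n1=0 p=0 r=0 z=0
t1.Δ1 clk=0 q=1 x=0 n0=1 y=1 n1=0 p=0 r=0 z=0
t2.Δ0 clk=0 q=1 x=0 n0=1 y=1 n1=0 p=0 r=0 z=0
t2.Δ1 clk=1 q=1 x=0 n0=1 y=1 n1=0 p=0 r=0 z=0
t2.Δ2 clk=1 q=1 x=0 n0=1 y=1 n1=0 p=0 r=1 z=0
t3.Δ0 clk=1 q=1 x=0 n0=1 y=1 n1=0 p=0 r=1 z=0
t3.Δ1 clk=0 q=1 x=0 n0=1 y=1 n1=0 p=0 r=1 z=0
t4.Δ0 clk=0 q=1 x=0 n0=1 y=1 n1=0 p=0 r=1 z=0
t4.Δ1 clk=1 q=1 x=0 n0=1 y=1 n1=0 p=0 r=1 z=0
t4.Δ2 clk=1 q=1 x=0 n0=1 y=1 n1=0 p=0 r=1 z=1
t4.Δ3 clk=1 q=1 x=0 n0=1 y=1 n1=0 p=1 r=1 z=1
t4.Δ4 clk=1 q=1 x=1 n0=1 y=1 n1=0 p=1 r=1 z=1

2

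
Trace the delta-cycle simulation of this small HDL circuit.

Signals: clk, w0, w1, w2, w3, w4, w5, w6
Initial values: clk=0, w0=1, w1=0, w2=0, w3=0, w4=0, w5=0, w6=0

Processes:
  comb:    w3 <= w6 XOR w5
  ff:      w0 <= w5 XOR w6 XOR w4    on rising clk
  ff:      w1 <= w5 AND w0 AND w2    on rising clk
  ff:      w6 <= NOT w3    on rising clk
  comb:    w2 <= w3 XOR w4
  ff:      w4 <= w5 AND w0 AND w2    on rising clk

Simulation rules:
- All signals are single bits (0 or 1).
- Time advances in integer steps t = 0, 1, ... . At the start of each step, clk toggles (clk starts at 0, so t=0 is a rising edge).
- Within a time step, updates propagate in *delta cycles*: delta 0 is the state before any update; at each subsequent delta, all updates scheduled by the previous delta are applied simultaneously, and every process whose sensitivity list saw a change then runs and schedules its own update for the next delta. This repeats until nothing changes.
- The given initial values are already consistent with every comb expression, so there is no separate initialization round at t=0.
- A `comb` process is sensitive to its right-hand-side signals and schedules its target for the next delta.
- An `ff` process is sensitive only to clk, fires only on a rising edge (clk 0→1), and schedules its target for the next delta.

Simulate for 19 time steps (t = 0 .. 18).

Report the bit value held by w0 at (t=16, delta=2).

t=0 Δ0: clk=0 w4=0 w3=0 w0=1 w1=0 w2=0 w5=0 w6=0
  Δ1: clk:0→1
  Δ2: w0:1→0, w6:0→1
  Δ3: w3:0→1
  Δ4: w2:0→1
  (4Δ to stable)
t=1 Δ0: clk=1 w4=0 w3=1 w0=0 w1=0 w2=1 w5=0 w6=1
  Δ1: clk:1→0
  (1Δ to stable)
t=2 Δ0: clk=0 w4=0 w3=1 w0=0 w1=0 w2=1 w5=0 w6=1
  Δ1: clk:0→1
  Δ2: w0:0→1, w6:1→0
  Δ3: w3:1→0
  Δ4: w2:1→0
  (4Δ to stable)
t=3 Δ0: clk=1 w4=0 w3=0 w0=1 w1=0 w2=0 w5=0 w6=0
  Δ1: clk:1→0
  (1Δ to stable)
t=4 Δ0: clk=0 w4=0 w3=0 w0=1 w1=0 w2=0 w5=0 w6=0
  Δ1: clk:0→1
  Δ2: w0:1→0, w6:0→1
  Δ3: w3:0→1
  Δ4: w2:0→1
  (4Δ to stable)
t=5 Δ0: clk=1 w4=0 w3=1 w0=0 w1=0 w2=1 w5=0 w6=1
  Δ1: clk:1→0
  (1Δ to stable)
t=6 Δ0: clk=0 w4=0 w3=1 w0=0 w1=0 w2=1 w5=0 w6=1
  Δ1: clk:0→1
  Δ2: w0:0→1, w6:1→0
  Δ3: w3:1→0
  Δ4: w2:1→0
  (4Δ to stable)
t=7 Δ0: clk=1 w4=0 w3=0 w0=1 w1=0 w2=0 w5=0 w6=0
  Δ1: clk:1→0
  (1Δ to stable)
t=8 Δ0: clk=0 w4=0 w3=0 w0=1 w1=0 w2=0 w5=0 w6=0
  Δ1: clk:0→1
  Δ2: w0:1→0, w6:0→1
  Δ3: w3:0→1
  Δ4: w2:0→1
  (4Δ to stable)
t=9 Δ0: clk=1 w4=0 w3=1 w0=0 w1=0 w2=1 w5=0 w6=1
  Δ1: clk:1→0
  (1Δ to stable)
t=10 Δ0: clk=0 w4=0 w3=1 w0=0 w1=0 w2=1 w5=0 w6=1
  Δ1: clk:0→1
  Δ2: w0:0→1, w6:1→0
  Δ3: w3:1→0
  Δ4: w2:1→0
  (4Δ to stable)
t=11 Δ0: clk=1 w4=0 w3=0 w0=1 w1=0 w2=0 w5=0 w6=0
  Δ1: clk:1→0
  (1Δ to stable)
t=12 Δ0: clk=0 w4=0 w3=0 w0=1 w1=0 w2=0 w5=0 w6=0
  Δ1: clk:0→1
  Δ2: w0:1→0, w6:0→1
  Δ3: w3:0→1
  Δ4: w2:0→1
  (4Δ to stable)
t=13 Δ0: clk=1 w4=0 w3=1 w0=0 w1=0 w2=1 w5=0 w6=1
  Δ1: clk:1→0
  (1Δ to stable)
t=14 Δ0: clk=0 w4=0 w3=1 w0=0 w1=0 w2=1 w5=0 w6=1
  Δ1: clk:0→1
  Δ2: w0:0→1, w6:1→0
  Δ3: w3:1→0
  Δ4: w2:1→0
  (4Δ to stable)
t=15 Δ0: clk=1 w4=0 w3=0 w0=1 w1=0 w2=0 w5=0 w6=0
  Δ1: clk:1→0
  (1Δ to stable)
t=16 Δ0: clk=0 w4=0 w3=0 w0=1 w1=0 w2=0 w5=0 w6=0
  Δ1: clk:0→1
  Δ2: w0:1→0, w6:0→1
  Δ3: w3:0→1
  Δ4: w2:0→1
  (4Δ to stable)
t=17 Δ0: clk=1 w4=0 w3=1 w0=0 w1=0 w2=1 w5=0 w6=1
  Δ1: clk:1→0
  (1Δ to stable)
t=18 Δ0: clk=0 w4=0 w3=1 w0=0 w1=0 w2=1 w5=0 w6=1
  Δ1: clk:0→1
  Δ2: w0:0→1, w6:1→0
  Δ3: w3:1→0
  Δ4: w2:1→0
  (4Δ to stable)

0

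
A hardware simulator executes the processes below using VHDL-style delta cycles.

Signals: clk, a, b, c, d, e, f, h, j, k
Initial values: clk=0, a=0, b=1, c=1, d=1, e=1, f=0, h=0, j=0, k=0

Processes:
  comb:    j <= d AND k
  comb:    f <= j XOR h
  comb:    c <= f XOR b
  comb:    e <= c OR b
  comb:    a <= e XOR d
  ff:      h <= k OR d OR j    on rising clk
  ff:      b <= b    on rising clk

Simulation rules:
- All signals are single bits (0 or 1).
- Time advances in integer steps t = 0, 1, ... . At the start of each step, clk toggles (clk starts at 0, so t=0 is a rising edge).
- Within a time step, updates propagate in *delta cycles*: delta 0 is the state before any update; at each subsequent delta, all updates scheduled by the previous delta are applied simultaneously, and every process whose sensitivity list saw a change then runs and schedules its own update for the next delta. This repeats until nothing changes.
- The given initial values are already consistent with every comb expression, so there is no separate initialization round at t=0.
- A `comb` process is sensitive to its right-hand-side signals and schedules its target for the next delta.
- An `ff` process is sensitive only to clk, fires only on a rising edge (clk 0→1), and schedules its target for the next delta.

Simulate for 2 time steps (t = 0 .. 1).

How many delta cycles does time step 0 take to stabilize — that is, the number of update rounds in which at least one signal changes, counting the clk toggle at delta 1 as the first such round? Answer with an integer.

[bits: b,d,c,clk,e,f,a,h,k,j]
t=0: Δ0=1110100000 Δ1=1111100000 Δ2=1111100100 Δ3=1111110100 Δ4=1101110100 | 4Δ
t=1: Δ0=1101110100 Δ1=1100110100 | 1Δ

4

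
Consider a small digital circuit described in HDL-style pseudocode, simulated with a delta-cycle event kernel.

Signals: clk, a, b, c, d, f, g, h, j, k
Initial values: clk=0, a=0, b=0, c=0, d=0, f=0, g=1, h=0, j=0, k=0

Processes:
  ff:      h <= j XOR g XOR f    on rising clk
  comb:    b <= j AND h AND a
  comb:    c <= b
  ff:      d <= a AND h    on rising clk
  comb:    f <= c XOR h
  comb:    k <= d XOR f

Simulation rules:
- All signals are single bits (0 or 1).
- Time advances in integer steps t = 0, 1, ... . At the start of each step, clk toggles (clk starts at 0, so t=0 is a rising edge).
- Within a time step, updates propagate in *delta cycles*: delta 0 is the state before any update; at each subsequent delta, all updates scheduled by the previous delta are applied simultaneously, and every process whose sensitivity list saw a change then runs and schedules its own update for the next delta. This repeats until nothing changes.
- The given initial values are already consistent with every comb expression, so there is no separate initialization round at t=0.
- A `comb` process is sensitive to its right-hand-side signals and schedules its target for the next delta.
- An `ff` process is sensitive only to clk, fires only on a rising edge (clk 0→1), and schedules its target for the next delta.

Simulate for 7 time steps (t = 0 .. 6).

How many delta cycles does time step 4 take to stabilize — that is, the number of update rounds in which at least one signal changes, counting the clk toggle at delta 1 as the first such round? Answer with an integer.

4

t0.Δ0 h=0 a=0 k=0 d=0 b=0 g=1 f=0 j=0 clk=0 c=0
t0.Δ1 h=0 a=0 k=0 d=0 b=0 g=1 f=0 j=0 clk=1 c=0
t0.Δ2 h=1 a=0 k=0 d=0 b=0 g=1 f=0 j=0 clk=1 c=0
t0.Δ3 h=1 a=0 k=0 d=0 b=0 g=1 f=1 j=0 clk=1 c=0
t0.Δ4 h=1 a=0 k=1 d=0 b=0 g=1 f=1 j=0 clk=1 c=0
t1.Δ0 h=1 a=0 k=1 d=0 b=0 g=1 f=1 j=0 clk=1 c=0
t1.Δ1 h=1 a=0 k=1 d=0 b=0 g=1 f=1 j=0 clk=0 c=0
t2.Δ0 h=1 a=0 k=1 d=0 b=0 g=1 f=1 j=0 clk=0 c=0
t2.Δ1 h=1 a=0 k=1 d=0 b=0 g=1 f=1 j=0 clk=1 c=0
t2.Δ2 h=0 a=0 k=1 d=0 b=0 g=1 f=1 j=0 clk=1 c=0
t2.Δ3 h=0 a=0 k=1 d=0 b=0 g=1 f=0 j=0 clk=1 c=0
t2.Δ4 h=0 a=0 k=0 d=0 b=0 g=1 f=0 j=0 clk=1 c=0
t3.Δ0 h=0 a=0 k=0 d=0 b=0 g=1 f=0 j=0 clk=1 c=0
t3.Δ1 h=0 a=0 k=0 d=0 b=0 g=1 f=0 j=0 clk=0 c=0
t4.Δ0 h=0 a=0 k=0 d=0 b=0 g=1 f=0 j=0 clk=0 c=0
t4.Δ1 h=0 a=0 k=0 d=0 b=0 g=1 f=0 j=0 clk=1 c=0
t4.Δ2 h=1 a=0 k=0 d=0 b=0 g=1 f=0 j=0 clk=1 c=0
t4.Δ3 h=1 a=0 k=0 d=0 b=0 g=1 f=1 j=0 clk=1 c=0
t4.Δ4 h=1 a=0 k=1 d=0 b=0 g=1 f=1 j=0 clk=1 c=0
t5.Δ0 h=1 a=0 k=1 d=0 b=0 g=1 f=1 j=0 clk=1 c=0
t5.Δ1 h=1 a=0 k=1 d=0 b=0 g=1 f=1 j=0 clk=0 c=0
t6.Δ0 h=1 a=0 k=1 d=0 b=0 g=1 f=1 j=0 clk=0 c=0
t6.Δ1 h=1 a=0 k=1 d=0 b=0 g=1 f=1 j=0 clk=1 c=0
t6.Δ2 h=0 a=0 k=1 d=0 b=0 g=1 f=1 j=0 clk=1 c=0
t6.Δ3 h=0 a=0 k=1 d=0 b=0 g=1 f=0 j=0 clk=1 c=0
t6.Δ4 h=0 a=0 k=0 d=0 b=0 g=1 f=0 j=0 clk=1 c=0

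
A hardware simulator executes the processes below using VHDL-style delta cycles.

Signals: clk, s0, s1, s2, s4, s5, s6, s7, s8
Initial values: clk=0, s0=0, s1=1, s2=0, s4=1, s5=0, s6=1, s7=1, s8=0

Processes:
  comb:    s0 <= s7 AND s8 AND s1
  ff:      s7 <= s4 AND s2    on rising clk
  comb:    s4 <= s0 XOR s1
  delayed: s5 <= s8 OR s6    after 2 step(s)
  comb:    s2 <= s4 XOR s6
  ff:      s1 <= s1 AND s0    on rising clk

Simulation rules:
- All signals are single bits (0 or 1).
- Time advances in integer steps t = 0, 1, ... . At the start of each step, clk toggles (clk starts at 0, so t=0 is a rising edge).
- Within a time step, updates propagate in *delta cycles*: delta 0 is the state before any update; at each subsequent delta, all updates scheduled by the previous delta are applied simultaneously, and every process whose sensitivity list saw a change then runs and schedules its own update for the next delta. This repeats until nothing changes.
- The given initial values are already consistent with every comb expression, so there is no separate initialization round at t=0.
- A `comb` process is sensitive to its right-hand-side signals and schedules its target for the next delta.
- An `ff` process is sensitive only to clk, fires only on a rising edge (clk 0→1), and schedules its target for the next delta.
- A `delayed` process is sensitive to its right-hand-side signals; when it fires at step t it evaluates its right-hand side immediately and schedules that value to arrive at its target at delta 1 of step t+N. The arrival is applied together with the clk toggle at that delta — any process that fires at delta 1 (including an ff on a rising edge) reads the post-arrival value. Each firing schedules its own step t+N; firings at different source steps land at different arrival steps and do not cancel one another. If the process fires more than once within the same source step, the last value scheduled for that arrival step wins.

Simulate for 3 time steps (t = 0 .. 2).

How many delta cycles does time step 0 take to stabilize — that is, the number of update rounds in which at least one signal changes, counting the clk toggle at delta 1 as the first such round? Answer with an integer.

[bits: s5,s2,s6,s0,s1,clk,s7,s8,s4]
t=0: Δ0=001010101 Δ1=001011101 Δ2=001001001 Δ3=001001000 Δ4=011001000 | 4Δ
t=1: Δ0=011001000 Δ1=011000000 | 1Δ
t=2: Δ0=011000000 Δ1=011001000 | 1Δ

4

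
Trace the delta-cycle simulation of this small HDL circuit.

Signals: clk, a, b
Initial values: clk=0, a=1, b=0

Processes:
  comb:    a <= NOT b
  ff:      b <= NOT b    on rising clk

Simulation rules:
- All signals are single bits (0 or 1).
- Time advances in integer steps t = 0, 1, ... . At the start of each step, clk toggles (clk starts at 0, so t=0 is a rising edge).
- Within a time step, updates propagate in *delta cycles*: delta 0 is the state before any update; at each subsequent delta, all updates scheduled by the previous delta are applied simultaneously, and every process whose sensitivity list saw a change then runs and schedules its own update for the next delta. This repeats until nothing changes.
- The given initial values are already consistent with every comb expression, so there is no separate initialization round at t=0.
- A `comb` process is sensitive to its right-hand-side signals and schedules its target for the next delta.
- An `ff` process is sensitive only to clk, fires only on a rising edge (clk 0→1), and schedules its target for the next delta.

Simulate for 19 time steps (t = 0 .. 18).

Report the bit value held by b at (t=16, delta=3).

1

t=0 Δ0: b=0 a=1 clk=0
  Δ1: clk:0→1
  Δ2: b:0→1
  Δ3: a:1→0
  (3Δ to stable)
t=1 Δ0: b=1 a=0 clk=1
  Δ1: clk:1→0
  (1Δ to stable)
t=2 Δ0: b=1 a=0 clk=0
  Δ1: clk:0→1
  Δ2: b:1→0
  Δ3: a:0→1
  (3Δ to stable)
t=3 Δ0: b=0 a=1 clk=1
  Δ1: clk:1→0
  (1Δ to stable)
t=4 Δ0: b=0 a=1 clk=0
  Δ1: clk:0→1
  Δ2: b:0→1
  Δ3: a:1→0
  (3Δ to stable)
t=5 Δ0: b=1 a=0 clk=1
  Δ1: clk:1→0
  (1Δ to stable)
t=6 Δ0: b=1 a=0 clk=0
  Δ1: clk:0→1
  Δ2: b:1→0
  Δ3: a:0→1
  (3Δ to stable)
t=7 Δ0: b=0 a=1 clk=1
  Δ1: clk:1→0
  (1Δ to stable)
t=8 Δ0: b=0 a=1 clk=0
  Δ1: clk:0→1
  Δ2: b:0→1
  Δ3: a:1→0
  (3Δ to stable)
t=9 Δ0: b=1 a=0 clk=1
  Δ1: clk:1→0
  (1Δ to stable)
t=10 Δ0: b=1 a=0 clk=0
  Δ1: clk:0→1
  Δ2: b:1→0
  Δ3: a:0→1
  (3Δ to stable)
t=11 Δ0: b=0 a=1 clk=1
  Δ1: clk:1→0
  (1Δ to stable)
t=12 Δ0: b=0 a=1 clk=0
  Δ1: clk:0→1
  Δ2: b:0→1
  Δ3: a:1→0
  (3Δ to stable)
t=13 Δ0: b=1 a=0 clk=1
  Δ1: clk:1→0
  (1Δ to stable)
t=14 Δ0: b=1 a=0 clk=0
  Δ1: clk:0→1
  Δ2: b:1→0
  Δ3: a:0→1
  (3Δ to stable)
t=15 Δ0: b=0 a=1 clk=1
  Δ1: clk:1→0
  (1Δ to stable)
t=16 Δ0: b=0 a=1 clk=0
  Δ1: clk:0→1
  Δ2: b:0→1
  Δ3: a:1→0
  (3Δ to stable)
t=17 Δ0: b=1 a=0 clk=1
  Δ1: clk:1→0
  (1Δ to stable)
t=18 Δ0: b=1 a=0 clk=0
  Δ1: clk:0→1
  Δ2: b:1→0
  Δ3: a:0→1
  (3Δ to stable)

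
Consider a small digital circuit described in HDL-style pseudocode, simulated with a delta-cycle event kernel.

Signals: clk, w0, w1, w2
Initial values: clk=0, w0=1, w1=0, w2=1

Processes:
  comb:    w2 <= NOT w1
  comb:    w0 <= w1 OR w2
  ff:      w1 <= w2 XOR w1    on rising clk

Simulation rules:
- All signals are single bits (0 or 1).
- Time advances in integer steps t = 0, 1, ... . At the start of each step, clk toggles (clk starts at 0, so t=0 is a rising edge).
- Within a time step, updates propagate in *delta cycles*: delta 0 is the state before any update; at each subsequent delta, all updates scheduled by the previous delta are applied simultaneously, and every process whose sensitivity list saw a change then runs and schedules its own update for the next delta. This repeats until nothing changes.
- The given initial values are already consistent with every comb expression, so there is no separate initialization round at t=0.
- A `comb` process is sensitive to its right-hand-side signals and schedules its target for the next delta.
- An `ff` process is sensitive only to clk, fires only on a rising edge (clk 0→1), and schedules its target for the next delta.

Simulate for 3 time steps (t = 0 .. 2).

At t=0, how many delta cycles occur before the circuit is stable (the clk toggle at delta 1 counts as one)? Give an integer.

[bits: w2,w0,clk,w1]
t=0: Δ0=1100 Δ1=1110 Δ2=1111 Δ3=0111 | 3Δ
t=1: Δ0=0111 Δ1=0101 | 1Δ
t=2: Δ0=0101 Δ1=0111 | 1Δ

3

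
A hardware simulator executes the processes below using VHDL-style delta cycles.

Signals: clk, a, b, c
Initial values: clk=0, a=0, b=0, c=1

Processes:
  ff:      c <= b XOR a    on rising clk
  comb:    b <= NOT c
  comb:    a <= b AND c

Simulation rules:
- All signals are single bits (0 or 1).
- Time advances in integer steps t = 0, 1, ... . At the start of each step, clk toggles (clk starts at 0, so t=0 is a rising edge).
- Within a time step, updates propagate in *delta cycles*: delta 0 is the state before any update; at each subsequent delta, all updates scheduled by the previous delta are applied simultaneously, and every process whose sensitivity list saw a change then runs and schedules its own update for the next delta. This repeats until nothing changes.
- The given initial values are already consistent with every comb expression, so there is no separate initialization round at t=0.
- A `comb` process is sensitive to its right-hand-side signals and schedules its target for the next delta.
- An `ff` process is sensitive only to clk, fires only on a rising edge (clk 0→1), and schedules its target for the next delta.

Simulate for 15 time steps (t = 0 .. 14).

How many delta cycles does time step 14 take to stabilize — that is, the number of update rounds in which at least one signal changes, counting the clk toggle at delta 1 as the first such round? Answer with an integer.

t0.Δ0 c=1 clk=0 b=0 a=0
t0.Δ1 c=1 clk=1 b=0 a=0
t0.Δ2 c=0 clk=1 b=0 a=0
t0.Δ3 c=0 clk=1 b=1 a=0
t1.Δ0 c=0 clk=1 b=1 a=0
t1.Δ1 c=0 clk=0 b=1 a=0
t2.Δ0 c=0 clk=0 b=1 a=0
t2.Δ1 c=0 clk=1 b=1 a=0
t2.Δ2 c=1 clk=1 b=1 a=0
t2.Δ3 c=1 clk=1 b=0 a=1
t2.Δ4 c=1 clk=1 b=0 a=0
t3.Δ0 c=1 clk=1 b=0 a=0
t3.Δ1 c=1 clk=0 b=0 a=0
t4.Δ0 c=1 clk=0 b=0 a=0
t4.Δ1 c=1 clk=1 b=0 a=0
t4.Δ2 c=0 clk=1 b=0 a=0
t4.Δ3 c=0 clk=1 b=1 a=0
t5.Δ0 c=0 clk=1 b=1 a=0
t5.Δ1 c=0 clk=0 b=1 a=0
t6.Δ0 c=0 clk=0 b=1 a=0
t6.Δ1 c=0 clk=1 b=1 a=0
t6.Δ2 c=1 clk=1 b=1 a=0
t6.Δ3 c=1 clk=1 b=0 a=1
t6.Δ4 c=1 clk=1 b=0 a=0
t7.Δ0 c=1 clk=1 b=0 a=0
t7.Δ1 c=1 clk=0 b=0 a=0
t8.Δ0 c=1 clk=0 b=0 a=0
t8.Δ1 c=1 clk=1 b=0 a=0
t8.Δ2 c=0 clk=1 b=0 a=0
t8.Δ3 c=0 clk=1 b=1 a=0
t9.Δ0 c=0 clk=1 b=1 a=0
t9.Δ1 c=0 clk=0 b=1 a=0
t10.Δ0 c=0 clk=0 b=1 a=0
t10.Δ1 c=0 clk=1 b=1 a=0
t10.Δ2 c=1 clk=1 b=1 a=0
t10.Δ3 c=1 clk=1 b=0 a=1
t10.Δ4 c=1 clk=1 b=0 a=0
t11.Δ0 c=1 clk=1 b=0 a=0
t11.Δ1 c=1 clk=0 b=0 a=0
t12.Δ0 c=1 clk=0 b=0 a=0
t12.Δ1 c=1 clk=1 b=0 a=0
t12.Δ2 c=0 clk=1 b=0 a=0
t12.Δ3 c=0 clk=1 b=1 a=0
t13.Δ0 c=0 clk=1 b=1 a=0
t13.Δ1 c=0 clk=0 b=1 a=0
t14.Δ0 c=0 clk=0 b=1 a=0
t14.Δ1 c=0 clk=1 b=1 a=0
t14.Δ2 c=1 clk=1 b=1 a=0
t14.Δ3 c=1 clk=1 b=0 a=1
t14.Δ4 c=1 clk=1 b=0 a=0

4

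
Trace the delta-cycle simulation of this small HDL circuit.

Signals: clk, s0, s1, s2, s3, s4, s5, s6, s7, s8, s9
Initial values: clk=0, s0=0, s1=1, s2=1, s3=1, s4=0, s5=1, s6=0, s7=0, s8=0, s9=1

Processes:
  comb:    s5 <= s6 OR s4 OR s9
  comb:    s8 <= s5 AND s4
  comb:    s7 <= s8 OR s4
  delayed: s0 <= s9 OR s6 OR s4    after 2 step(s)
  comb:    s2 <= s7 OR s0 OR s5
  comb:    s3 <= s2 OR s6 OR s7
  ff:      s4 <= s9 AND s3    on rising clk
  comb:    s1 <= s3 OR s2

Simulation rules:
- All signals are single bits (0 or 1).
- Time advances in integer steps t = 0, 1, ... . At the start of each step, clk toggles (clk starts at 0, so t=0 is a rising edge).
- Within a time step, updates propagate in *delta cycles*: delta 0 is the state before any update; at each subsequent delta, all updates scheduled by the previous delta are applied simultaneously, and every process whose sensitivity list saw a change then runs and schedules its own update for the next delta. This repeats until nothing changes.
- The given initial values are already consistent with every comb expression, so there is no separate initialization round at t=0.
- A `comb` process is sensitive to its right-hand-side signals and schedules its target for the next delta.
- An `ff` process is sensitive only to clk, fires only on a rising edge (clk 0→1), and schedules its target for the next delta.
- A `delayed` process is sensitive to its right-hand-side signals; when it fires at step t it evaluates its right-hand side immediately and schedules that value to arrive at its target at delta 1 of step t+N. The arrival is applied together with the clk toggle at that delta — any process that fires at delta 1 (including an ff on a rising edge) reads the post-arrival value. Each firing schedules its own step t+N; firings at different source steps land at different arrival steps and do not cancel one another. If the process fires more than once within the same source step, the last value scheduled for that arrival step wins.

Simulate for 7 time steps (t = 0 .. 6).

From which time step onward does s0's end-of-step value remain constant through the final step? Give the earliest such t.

[bits: s9,s2,clk,s0,s8,s7,s6,s4,s5,s3,s1]
t=0: Δ0=11000000111 Δ1=11100000111 Δ2=11100001111 Δ3=11101101111 | 3Δ
t=1: Δ0=11101101111 Δ1=11001101111 | 1Δ
t=2: Δ0=11001101111 Δ1=11111101111 | 1Δ
t=3: Δ0=11111101111 Δ1=11011101111 | 1Δ
t=4: Δ0=11011101111 Δ1=11111101111 | 1Δ
t=5: Δ0=11111101111 Δ1=11011101111 | 1Δ
t=6: Δ0=11011101111 Δ1=11111101111 | 1Δ

2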